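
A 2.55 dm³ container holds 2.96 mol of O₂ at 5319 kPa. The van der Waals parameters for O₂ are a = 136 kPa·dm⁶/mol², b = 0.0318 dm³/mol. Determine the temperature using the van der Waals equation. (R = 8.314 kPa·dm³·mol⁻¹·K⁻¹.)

T ≈ 549.1 K

T = (P + a n²/V²)(V − nb)/(nR)
P + a n²/V² = 5319 + (136)(2.96)²/(2.55)² = 5502.2 kPa
V − nb = 2.55 − (2.96)(0.0318) = 2.4559 dm³
T = (5502.2)(2.4559)/((2.96)(8.314)) = 549.1 K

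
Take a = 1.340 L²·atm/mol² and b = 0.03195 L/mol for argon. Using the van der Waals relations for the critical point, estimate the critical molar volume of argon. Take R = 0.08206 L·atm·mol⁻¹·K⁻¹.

For a van der Waals gas, V_m,c = 3b.
V_m,c = 3×0.03195 = 0.09585 L/mol

V_m,c ≈ 0.09585 L/mol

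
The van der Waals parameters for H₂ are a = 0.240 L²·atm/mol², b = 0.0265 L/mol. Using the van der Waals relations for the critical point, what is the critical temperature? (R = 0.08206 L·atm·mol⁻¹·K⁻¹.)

T_c ≈ 32.70 K

For a van der Waals gas, T_c = 8a/(27Rb).
T_c = 8×0.240/(27×0.08206×0.0265) = 1.9200/0.058714 = 32.70 K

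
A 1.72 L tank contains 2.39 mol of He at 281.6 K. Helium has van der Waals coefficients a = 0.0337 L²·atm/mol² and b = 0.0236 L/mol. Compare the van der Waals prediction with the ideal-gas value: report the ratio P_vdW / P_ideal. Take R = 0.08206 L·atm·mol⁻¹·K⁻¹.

Ideal: P_ideal = nRT/V = (2.39)(0.08206)(281.6)/1.72 = 32.1095 atm
vdW: P = nRT/(V − nb) − a n²/V² = 55.2283/1.66360 − 0.192498/2.95840 = 33.1981 − 0.0650683 = 33.1330 atm
Ratio = 33.1330/32.1095 = 1.032

P_vdW / P_ideal ≈ 1.032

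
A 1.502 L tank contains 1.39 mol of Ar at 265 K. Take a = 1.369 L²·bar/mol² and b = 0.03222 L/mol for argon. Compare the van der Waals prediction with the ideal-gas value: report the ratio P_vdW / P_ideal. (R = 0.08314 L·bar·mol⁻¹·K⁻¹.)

P_vdW / P_ideal ≈ 0.9732

Ideal: P_ideal = nRT/V = (1.39)(0.08314)(265)/1.502 = 20.3892 bar
vdW: P = nRT/(V − nb) − a n²/V² = 30.6246/1.45721 − 2.64504/2.25600 = 21.0159 − 1.17245 = 19.8435 bar
Ratio = 19.8435/20.3892 = 0.9732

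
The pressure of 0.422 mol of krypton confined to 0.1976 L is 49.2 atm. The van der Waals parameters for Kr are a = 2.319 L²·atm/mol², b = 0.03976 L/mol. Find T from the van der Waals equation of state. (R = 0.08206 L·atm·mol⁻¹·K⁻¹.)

T ≈ 312.1 K

T = (P + a n²/V²)(V − nb)/(nR)
P + a n²/V² = 49.2 + (2.319)(0.422)²/(0.1976)² = 59.777 atm
V − nb = 0.1976 − (0.422)(0.03976) = 0.18082 L
T = (59.777)(0.18082)/((0.422)(0.08206)) = 312.1 K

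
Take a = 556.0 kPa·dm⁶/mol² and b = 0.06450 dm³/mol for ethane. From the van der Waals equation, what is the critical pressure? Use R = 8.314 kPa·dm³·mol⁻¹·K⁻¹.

For a van der Waals gas, P_c = a/(27b²).
P_c = 556.0/(27×(0.06450)²) = 556.0/0.11233 = 4950 kPa

P_c ≈ 4950 kPa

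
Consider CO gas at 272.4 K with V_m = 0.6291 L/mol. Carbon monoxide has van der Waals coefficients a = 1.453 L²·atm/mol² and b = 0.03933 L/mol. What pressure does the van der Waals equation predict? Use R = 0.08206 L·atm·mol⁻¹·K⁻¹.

P ≈ 34.23 atm

P = RT/(V_m − b) − a/V_m²
RT/(V_m − b) = (0.08206)(272.4)/(0.6291 − 0.03933) = 22.353/0.58977 = 37.901 atm
a/V_m² = 1.453/(0.6291)² = 3.6714 atm
P = 37.901 − 3.6714 = 34.23 atm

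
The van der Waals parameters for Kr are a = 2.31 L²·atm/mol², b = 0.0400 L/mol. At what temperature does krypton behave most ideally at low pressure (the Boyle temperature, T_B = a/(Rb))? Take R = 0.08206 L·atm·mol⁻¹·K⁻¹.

T_B ≈ 703.8 K

For a van der Waals gas the second virial coefficient B₂ = b − a/(RT) vanishes at T_B = a/(Rb).
T_B = 2.31/(0.08206×0.0400) = 2.31/0.0032824 = 703.8 K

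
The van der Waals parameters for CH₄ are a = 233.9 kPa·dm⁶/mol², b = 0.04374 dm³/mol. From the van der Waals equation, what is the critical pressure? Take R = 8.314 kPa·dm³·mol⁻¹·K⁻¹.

For a van der Waals gas, P_c = a/(27b²).
P_c = 233.9/(27×(0.04374)²) = 233.9/0.051656 = 4528 kPa

P_c ≈ 4528 kPa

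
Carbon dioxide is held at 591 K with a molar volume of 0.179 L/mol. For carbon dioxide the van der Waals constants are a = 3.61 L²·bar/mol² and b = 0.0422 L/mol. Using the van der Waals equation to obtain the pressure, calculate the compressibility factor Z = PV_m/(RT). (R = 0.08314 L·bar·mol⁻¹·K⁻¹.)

P = RT/(V_m − b) − a/V_m² = (0.08314)(591)/(0.179 − 0.0422) − 3.61/(0.179)²
  = 49.136/0.13680 − 112.67 = 359.18 − 112.67 = 246.51 bar
Z = PV_m/(RT) = (246.51)(0.179)/((0.08314)(591)) = 44.125/49.136 = 0.8980

Z ≈ 0.8980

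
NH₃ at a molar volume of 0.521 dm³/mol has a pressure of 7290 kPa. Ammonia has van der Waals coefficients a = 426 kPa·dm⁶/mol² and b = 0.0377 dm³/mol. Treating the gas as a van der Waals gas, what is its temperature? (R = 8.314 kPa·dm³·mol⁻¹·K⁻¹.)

T ≈ 515.0 K

T = (P + a/V_m²)(V_m − b)/R
P + a/V_m² = 7290 + 426/(0.521)² = 8859.4 kPa
V_m − b = 0.521 − 0.0377 = 0.48330 dm³/mol
T = (8859.4)(0.48330)/8.314 = 515.0 K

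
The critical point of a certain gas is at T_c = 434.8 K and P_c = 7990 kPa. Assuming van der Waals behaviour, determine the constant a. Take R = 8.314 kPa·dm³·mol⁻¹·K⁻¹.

From T_c = 8a/(27Rb) and P_c = a/(27b²): a = 27 R² T_c²/(64 P_c).
a = 27×(8.314)²×(434.8)²/(64×7990) = 352827864/511360 = 690.0 kPa·dm⁶/mol²

a ≈ 690.0 kPa·dm⁶/mol²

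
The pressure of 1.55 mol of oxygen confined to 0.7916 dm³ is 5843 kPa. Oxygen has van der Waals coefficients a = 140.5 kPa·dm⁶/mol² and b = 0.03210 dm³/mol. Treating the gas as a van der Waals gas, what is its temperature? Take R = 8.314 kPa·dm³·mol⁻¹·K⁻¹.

T ≈ 367.4 K

T = (P + a n²/V²)(V − nb)/(nR)
P + a n²/V² = 5843 + (140.5)(1.55)²/(0.7916)² = 6381.7 kPa
V − nb = 0.7916 − (1.55)(0.03210) = 0.74185 dm³
T = (6381.7)(0.74185)/((1.55)(8.314)) = 367.4 K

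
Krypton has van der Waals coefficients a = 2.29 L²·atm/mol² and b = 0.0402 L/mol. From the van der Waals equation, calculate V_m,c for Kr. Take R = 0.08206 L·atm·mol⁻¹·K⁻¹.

For a van der Waals gas, V_m,c = 3b.
V_m,c = 3×0.0402 = 0.1206 L/mol

V_m,c ≈ 0.1206 L/mol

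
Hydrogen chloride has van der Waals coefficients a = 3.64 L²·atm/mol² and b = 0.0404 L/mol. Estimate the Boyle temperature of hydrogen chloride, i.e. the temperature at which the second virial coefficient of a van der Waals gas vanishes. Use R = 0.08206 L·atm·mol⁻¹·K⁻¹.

For a van der Waals gas the second virial coefficient B₂ = b − a/(RT) vanishes at T_B = a/(Rb).
T_B = 3.64/(0.08206×0.0404) = 3.64/0.0033152 = 1098 K

T_B ≈ 1098 K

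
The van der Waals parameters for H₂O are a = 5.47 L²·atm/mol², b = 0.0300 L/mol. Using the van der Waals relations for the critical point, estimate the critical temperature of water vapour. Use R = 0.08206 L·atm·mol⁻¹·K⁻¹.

For a van der Waals gas, T_c = 8a/(27Rb).
T_c = 8×5.47/(27×0.08206×0.0300) = 43.760/0.066469 = 658.4 K

T_c ≈ 658.4 K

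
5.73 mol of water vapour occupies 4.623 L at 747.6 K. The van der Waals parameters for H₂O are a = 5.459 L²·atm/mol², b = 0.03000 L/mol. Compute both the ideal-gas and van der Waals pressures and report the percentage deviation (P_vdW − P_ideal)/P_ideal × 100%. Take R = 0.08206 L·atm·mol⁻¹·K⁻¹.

Ideal: P_ideal = nRT/V = (5.73)(0.08206)(747.6)/4.623 = 76.0381 atm
vdW: P = nRT/(V − nb) − a n²/V² = 351.524/4.45110 − 179.235/21.3721 = 78.9746 − 8.38640 = 70.5882 atm
% deviation = (70.5882 − 76.0381)/76.0381 × 100% = -7.17%

-7.17 %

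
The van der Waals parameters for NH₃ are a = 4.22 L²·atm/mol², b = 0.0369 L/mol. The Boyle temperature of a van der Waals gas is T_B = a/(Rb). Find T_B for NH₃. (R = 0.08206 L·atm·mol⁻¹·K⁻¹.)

T_B ≈ 1394 K

For a van der Waals gas the second virial coefficient B₂ = b − a/(RT) vanishes at T_B = a/(Rb).
T_B = 4.22/(0.08206×0.0369) = 4.22/0.0030280 = 1394 K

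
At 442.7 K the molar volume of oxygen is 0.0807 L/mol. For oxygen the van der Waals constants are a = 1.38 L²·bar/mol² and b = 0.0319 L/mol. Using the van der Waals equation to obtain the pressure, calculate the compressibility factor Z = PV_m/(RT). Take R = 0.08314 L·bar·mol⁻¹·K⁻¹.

P = RT/(V_m − b) − a/V_m² = (0.08314)(442.7)/(0.0807 − 0.0319) − 1.38/(0.0807)²
  = 36.806/0.048800 − 211.90 = 754.22 − 211.90 = 542.32 bar
Z = PV_m/(RT) = (542.32)(0.0807)/((0.08314)(442.7)) = 43.765/36.806 = 1.189

Z ≈ 1.189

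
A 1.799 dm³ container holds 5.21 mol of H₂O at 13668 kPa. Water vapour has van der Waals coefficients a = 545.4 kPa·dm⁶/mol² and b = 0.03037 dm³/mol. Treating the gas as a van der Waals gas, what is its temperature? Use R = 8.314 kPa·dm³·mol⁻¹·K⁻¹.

T ≈ 691.0 K

T = (P + a n²/V²)(V − nb)/(nR)
P + a n²/V² = 13668 + (545.4)(5.21)²/(1.799)² = 18242 kPa
V − nb = 1.799 − (5.21)(0.03037) = 1.6408 dm³
T = (18242)(1.6408)/((5.21)(8.314)) = 691.0 K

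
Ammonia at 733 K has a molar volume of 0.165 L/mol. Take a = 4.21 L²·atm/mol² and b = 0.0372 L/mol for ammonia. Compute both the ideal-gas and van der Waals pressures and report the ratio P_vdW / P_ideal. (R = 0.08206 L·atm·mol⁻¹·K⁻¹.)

P_vdW / P_ideal ≈ 0.8669

Ideal: P_ideal = RT/V_m = (0.08206)(733)/0.165 = 364.545 atm
vdW: P = RT/(V_m − b) − a/V_m² = 60.1500/0.127800 − 4.21/0.0272250 = 470.657 − 154.637 = 316.020 atm
Ratio = 316.020/364.545 = 0.8669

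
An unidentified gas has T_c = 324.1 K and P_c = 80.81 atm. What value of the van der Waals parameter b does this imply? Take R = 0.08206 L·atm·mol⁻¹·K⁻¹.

From T_c = 8a/(27Rb) and P_c = a/(27b²): b = R T_c/(8 P_c).
b = (0.08206)(324.1)/(8×80.81) = 26.596/646.48 = 0.04114 L/mol

b ≈ 0.04114 L/mol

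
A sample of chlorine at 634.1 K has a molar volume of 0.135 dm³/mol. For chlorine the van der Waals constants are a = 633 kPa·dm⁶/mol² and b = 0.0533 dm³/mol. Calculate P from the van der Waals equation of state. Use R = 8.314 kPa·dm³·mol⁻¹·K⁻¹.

P = RT/(V_m − b) − a/V_m²
RT/(V_m − b) = (8.314)(634.1)/(0.135 − 0.0533) = 5271.9/0.081700 = 64528 kPa
a/V_m² = 633/(0.135)² = 34733 kPa
P = 64528 − 34733 = 29795 kPa

P ≈ 29795 kPa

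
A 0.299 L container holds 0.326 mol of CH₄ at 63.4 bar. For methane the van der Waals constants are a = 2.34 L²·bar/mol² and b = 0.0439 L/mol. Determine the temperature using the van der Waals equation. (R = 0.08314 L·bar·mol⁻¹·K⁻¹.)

T ≈ 695.2 K

T = (P + a n²/V²)(V − nb)/(nR)
P + a n²/V² = 63.4 + (2.34)(0.326)²/(0.299)² = 66.182 bar
V − nb = 0.299 − (0.326)(0.0439) = 0.28469 L
T = (66.182)(0.28469)/((0.326)(0.08314)) = 695.2 K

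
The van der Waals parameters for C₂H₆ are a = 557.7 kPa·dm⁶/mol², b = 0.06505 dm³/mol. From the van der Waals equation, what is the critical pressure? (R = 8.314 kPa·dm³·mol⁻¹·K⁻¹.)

P_c ≈ 4881 kPa

For a van der Waals gas, P_c = a/(27b²).
P_c = 557.7/(27×(0.06505)²) = 557.7/0.11425 = 4881 kPa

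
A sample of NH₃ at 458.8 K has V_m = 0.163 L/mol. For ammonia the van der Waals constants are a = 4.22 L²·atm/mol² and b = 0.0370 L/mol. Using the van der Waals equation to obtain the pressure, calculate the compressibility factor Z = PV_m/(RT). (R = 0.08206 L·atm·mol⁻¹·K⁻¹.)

Z ≈ 0.6060

P = RT/(V_m − b) − a/V_m² = (0.08206)(458.8)/(0.163 − 0.0370) − 4.22/(0.163)²
  = 37.649/0.12600 − 158.83 = 298.80 − 158.83 = 139.97 atm
Z = PV_m/(RT) = (139.97)(0.163)/((0.08206)(458.8)) = 22.815/37.649 = 0.6060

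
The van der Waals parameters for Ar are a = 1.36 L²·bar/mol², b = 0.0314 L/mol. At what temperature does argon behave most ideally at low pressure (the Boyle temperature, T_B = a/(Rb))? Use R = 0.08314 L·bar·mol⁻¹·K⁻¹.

For a van der Waals gas the second virial coefficient B₂ = b − a/(RT) vanishes at T_B = a/(Rb).
T_B = 1.36/(0.08314×0.0314) = 1.36/0.0026106 = 521.0 K

T_B ≈ 521.0 K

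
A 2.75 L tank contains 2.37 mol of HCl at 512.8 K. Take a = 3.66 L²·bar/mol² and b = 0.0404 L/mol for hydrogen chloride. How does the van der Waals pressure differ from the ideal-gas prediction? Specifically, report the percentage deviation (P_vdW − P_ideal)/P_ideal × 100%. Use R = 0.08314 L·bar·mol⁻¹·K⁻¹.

-3.79 %

Ideal: P_ideal = nRT/V = (2.37)(0.08314)(512.8)/2.75 = 36.7429 bar
vdW: P = nRT/(V − nb) − a n²/V² = 101.043/2.65425 − 20.5579/7.56250 = 38.0684 − 2.71840 = 35.3500 bar
% deviation = (35.3500 − 36.7429)/36.7429 × 100% = -3.79%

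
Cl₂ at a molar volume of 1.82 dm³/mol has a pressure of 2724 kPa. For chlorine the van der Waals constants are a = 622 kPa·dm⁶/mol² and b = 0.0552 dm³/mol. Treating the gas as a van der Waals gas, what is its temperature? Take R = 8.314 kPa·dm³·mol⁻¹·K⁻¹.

T ≈ 618.1 K

T = (P + a/V_m²)(V_m − b)/R
P + a/V_m² = 2724 + 622/(1.82)² = 2911.8 kPa
V_m − b = 1.82 − 0.0552 = 1.7648 dm³/mol
T = (2911.8)(1.7648)/8.314 = 618.1 K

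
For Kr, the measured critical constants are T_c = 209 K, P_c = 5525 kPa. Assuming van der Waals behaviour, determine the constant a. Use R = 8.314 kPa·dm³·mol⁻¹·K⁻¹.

a ≈ 230.5 kPa·dm⁶/mol²

From T_c = 8a/(27Rb) and P_c = a/(27b²): a = 27 R² T_c²/(64 P_c).
a = 27×(8.314)²×(209)²/(64×5525) = 81522291/353600 = 230.5 kPa·dm⁶/mol²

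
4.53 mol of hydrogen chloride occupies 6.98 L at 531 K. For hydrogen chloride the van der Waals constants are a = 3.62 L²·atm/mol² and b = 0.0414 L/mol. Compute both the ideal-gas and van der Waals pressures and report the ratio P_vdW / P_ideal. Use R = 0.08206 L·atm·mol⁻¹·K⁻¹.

P_vdW / P_ideal ≈ 0.9737

Ideal: P_ideal = nRT/V = (4.53)(0.08206)(531)/6.98 = 28.2793 atm
vdW: P = nRT/(V − nb) − a n²/V² = 197.390/6.79246 − 74.2857/48.7204 = 29.0602 − 1.52474 = 27.5355 atm
Ratio = 27.5355/28.2793 = 0.9737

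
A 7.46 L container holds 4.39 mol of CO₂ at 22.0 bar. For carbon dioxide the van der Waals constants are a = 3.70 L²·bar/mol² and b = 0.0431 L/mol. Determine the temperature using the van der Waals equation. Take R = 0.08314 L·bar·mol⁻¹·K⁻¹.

T ≈ 463.8 K

T = (P + a n²/V²)(V − nb)/(nR)
P + a n²/V² = 22.0 + (3.70)(4.39)²/(7.46)² = 23.281 bar
V − nb = 7.46 − (4.39)(0.0431) = 7.2708 L
T = (23.281)(7.2708)/((4.39)(0.08314)) = 463.8 K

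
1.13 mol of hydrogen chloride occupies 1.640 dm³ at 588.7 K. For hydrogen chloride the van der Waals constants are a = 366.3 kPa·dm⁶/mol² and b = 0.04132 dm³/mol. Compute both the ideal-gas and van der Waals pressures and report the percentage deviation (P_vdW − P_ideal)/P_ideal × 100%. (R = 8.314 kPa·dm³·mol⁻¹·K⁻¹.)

-2.23 %

Ideal: P_ideal = nRT/V = (1.13)(8.314)(588.7)/1.640 = 3372.40 kPa
vdW: P = nRT/(V − nb) − a n²/V² = 5530.73/1.59331 − 467.728/2.68960 = 3471.22 − 173.902 = 3297.32 kPa
% deviation = (3297.32 − 3372.40)/3372.40 × 100% = -2.23%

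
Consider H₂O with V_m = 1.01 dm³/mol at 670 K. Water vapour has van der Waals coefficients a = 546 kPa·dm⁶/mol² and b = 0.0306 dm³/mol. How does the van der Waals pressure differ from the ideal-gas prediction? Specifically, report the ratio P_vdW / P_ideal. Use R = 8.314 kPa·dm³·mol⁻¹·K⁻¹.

P_vdW / P_ideal ≈ 0.9342

Ideal: P_ideal = RT/V_m = (8.314)(670)/1.01 = 5515.23 kPa
vdW: P = RT/(V_m − b) − a/V_m² = 5570.38/0.979400 − 546/1.02010 = 5687.54 − 535.242 = 5152.30 kPa
Ratio = 5152.30/5515.23 = 0.9342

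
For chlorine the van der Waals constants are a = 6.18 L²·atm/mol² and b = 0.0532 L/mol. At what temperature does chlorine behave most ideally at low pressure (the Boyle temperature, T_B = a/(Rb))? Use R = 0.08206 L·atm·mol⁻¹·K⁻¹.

For a van der Waals gas the second virial coefficient B₂ = b − a/(RT) vanishes at T_B = a/(Rb).
T_B = 6.18/(0.08206×0.0532) = 6.18/0.0043656 = 1416 K

T_B ≈ 1416 K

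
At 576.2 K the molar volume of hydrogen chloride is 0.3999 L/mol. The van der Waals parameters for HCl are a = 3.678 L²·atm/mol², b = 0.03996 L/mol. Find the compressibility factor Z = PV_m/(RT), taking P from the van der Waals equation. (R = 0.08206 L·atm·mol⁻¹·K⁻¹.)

Z ≈ 0.9165

P = RT/(V_m − b) − a/V_m² = (0.08206)(576.2)/(0.3999 − 0.03996) − 3.678/(0.3999)²
  = 47.283/0.35994 − 22.999 = 131.36 − 22.999 = 108.36 atm
Z = PV_m/(RT) = (108.36)(0.3999)/((0.08206)(576.2)) = 43.333/47.283 = 0.9165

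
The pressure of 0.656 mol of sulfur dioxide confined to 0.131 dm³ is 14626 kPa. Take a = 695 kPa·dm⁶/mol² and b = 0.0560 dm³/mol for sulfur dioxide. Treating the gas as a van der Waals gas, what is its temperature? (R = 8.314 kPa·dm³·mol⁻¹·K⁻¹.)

T = (P + a n²/V²)(V − nb)/(nR)
P + a n²/V² = 14626 + (695)(0.656)²/(0.131)² = 32054 kPa
V − nb = 0.131 − (0.656)(0.0560) = 0.094264 dm³
T = (32054)(0.094264)/((0.656)(8.314)) = 554.0 K

T ≈ 554.0 K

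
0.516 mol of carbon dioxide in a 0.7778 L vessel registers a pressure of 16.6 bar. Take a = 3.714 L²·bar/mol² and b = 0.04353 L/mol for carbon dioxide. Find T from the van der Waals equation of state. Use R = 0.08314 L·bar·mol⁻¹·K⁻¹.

T ≈ 321.1 K

T = (P + a n²/V²)(V − nb)/(nR)
P + a n²/V² = 16.6 + (3.714)(0.516)²/(0.7778)² = 18.235 bar
V − nb = 0.7778 − (0.516)(0.04353) = 0.75534 L
T = (18.235)(0.75534)/((0.516)(0.08314)) = 321.1 K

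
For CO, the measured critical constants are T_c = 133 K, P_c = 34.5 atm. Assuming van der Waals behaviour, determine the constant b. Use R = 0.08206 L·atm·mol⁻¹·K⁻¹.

b ≈ 0.03954 L/mol

From T_c = 8a/(27Rb) and P_c = a/(27b²): b = R T_c/(8 P_c).
b = (0.08206)(133)/(8×34.5) = 10.914/276.00 = 0.03954 L/mol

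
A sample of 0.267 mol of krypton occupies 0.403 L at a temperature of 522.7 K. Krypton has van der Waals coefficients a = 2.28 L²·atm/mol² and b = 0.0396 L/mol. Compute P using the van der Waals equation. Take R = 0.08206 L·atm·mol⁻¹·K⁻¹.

P ≈ 28.18 atm

P = nRT/(V − nb) − a n²/V²
nRT/(V − nb) = (0.267)(0.08206)(522.7)/(0.403 − 0.267×0.0396) = 11.452/0.39243 = 29.182 atm
a n²/V² = (2.28)(0.267)²/(0.403)² = 1.0008 atm
P = 29.182 − 1.0008 = 28.18 atm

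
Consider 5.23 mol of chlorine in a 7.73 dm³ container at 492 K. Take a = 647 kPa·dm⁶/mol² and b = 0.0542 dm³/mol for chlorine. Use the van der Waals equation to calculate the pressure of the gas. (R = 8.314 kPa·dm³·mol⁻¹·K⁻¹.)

P = nRT/(V − nb) − a n²/V²
nRT/(V − nb) = (5.23)(8.314)(492)/(7.73 − 5.23×0.0542) = 21393/7.4465 = 2872.9 kPa
a n²/V² = (647)(5.23)²/(7.73)² = 296.18 kPa
P = 2872.9 − 296.18 = 2577 kPa

P ≈ 2577 kPa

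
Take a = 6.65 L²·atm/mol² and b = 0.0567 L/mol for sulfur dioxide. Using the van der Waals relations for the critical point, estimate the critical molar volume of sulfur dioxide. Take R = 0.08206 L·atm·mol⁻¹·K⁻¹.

V_m,c ≈ 0.1701 L/mol

For a van der Waals gas, V_m,c = 3b.
V_m,c = 3×0.0567 = 0.1701 L/mol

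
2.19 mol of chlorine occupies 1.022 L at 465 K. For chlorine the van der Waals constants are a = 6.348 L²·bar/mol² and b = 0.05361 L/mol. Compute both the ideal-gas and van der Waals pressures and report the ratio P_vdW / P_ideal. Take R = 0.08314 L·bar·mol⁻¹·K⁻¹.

P_vdW / P_ideal ≈ 0.7779

Ideal: P_ideal = nRT/V = (2.19)(0.08314)(465)/1.022 = 82.8431 bar
vdW: P = nRT/(V − nb) − a n²/V² = 84.6656/0.904594 − 30.4456/1.04448 = 93.5951 − 29.1491 = 64.4460 bar
Ratio = 64.4460/82.8431 = 0.7779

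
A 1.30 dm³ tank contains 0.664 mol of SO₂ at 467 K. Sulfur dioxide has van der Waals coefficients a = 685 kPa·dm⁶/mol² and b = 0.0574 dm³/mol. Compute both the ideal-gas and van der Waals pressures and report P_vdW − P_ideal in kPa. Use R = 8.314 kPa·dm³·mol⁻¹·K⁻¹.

Ideal: P_ideal = nRT/V = (0.664)(8.314)(467)/1.30 = 1983.13 kPa
vdW: P = nRT/(V − nb) − a n²/V² = 2578.07/1.26189 − 302.014/1.69000 = 2043.02 − 178.707 = 1864.31 kPa
ΔP = 1864.31 − 1983.13 = -118.8 kPa

ΔP ≈ -118.8 kPa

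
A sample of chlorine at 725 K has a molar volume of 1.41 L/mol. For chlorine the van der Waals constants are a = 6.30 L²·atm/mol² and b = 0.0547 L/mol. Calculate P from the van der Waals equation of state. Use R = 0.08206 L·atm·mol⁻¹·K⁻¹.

P ≈ 40.73 atm

P = RT/(V_m − b) − a/V_m²
RT/(V_m − b) = (0.08206)(725)/(1.41 − 0.0547) = 59.494/1.3553 = 43.897 atm
a/V_m² = 6.30/(1.41)² = 3.1689 atm
P = 43.897 − 3.1689 = 40.73 atm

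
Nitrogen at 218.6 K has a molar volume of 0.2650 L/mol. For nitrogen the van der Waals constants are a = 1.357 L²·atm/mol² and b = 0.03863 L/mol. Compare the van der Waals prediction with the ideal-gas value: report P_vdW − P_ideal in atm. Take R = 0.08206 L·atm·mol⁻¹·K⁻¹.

ΔP ≈ -7.772 atm

Ideal: P_ideal = RT/V_m = (0.08206)(218.6)/0.2650 = 67.6918 atm
vdW: P = RT/(V_m − b) − a/V_m² = 17.9383/0.226370 − 1.357/0.0702250 = 79.2433 − 19.3236 = 59.9197 atm
ΔP = 59.9197 − 67.6918 = -7.772 atm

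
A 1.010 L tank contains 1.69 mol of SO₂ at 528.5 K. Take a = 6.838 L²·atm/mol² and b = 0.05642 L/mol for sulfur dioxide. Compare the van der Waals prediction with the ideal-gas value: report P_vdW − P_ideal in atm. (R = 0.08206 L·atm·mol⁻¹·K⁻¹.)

ΔP ≈ -11.58 atm

Ideal: P_ideal = nRT/V = (1.69)(0.08206)(528.5)/1.010 = 72.5674 atm
vdW: P = nRT/(V − nb) − a n²/V² = 73.2931/0.914650 − 19.5300/1.02010 = 80.1324 − 19.1452 = 60.9872 atm
ΔP = 60.9872 − 72.5674 = -11.58 atm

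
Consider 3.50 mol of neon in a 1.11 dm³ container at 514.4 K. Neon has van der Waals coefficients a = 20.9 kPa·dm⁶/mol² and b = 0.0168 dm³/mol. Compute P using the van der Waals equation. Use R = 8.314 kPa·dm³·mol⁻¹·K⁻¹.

P ≈ 14032 kPa

P = nRT/(V − nb) − a n²/V²
nRT/(V − nb) = (3.50)(8.314)(514.4)/(1.11 − 3.50×0.0168) = 14969/1.0512 = 14240 kPa
a n²/V² = (20.9)(3.50)²/(1.11)² = 207.80 kPa
P = 14240 − 207.80 = 14032 kPa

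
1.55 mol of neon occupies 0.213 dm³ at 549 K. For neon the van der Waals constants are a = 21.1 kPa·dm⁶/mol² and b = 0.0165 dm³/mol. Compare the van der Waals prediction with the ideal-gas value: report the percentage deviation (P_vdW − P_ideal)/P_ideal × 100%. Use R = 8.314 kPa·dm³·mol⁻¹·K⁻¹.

10.28 %

Ideal: P_ideal = nRT/V = (1.55)(8.314)(549)/0.213 = 33215.0 kPa
vdW: P = nRT/(V − nb) − a n²/V² = 7074.80/0.187425 − 50.6928/0.0453690 = 37747.4 − 1117.34 = 36630.1 kPa
% deviation = (36630.1 − 33215.0)/33215.0 × 100% = 10.28%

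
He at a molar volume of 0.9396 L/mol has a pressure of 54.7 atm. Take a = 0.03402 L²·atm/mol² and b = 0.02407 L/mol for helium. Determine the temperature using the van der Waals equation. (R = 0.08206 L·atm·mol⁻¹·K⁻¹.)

T = (P + a/V_m²)(V_m − b)/R
P + a/V_m² = 54.7 + 0.03402/(0.9396)² = 54.739 atm
V_m − b = 0.9396 − 0.02407 = 0.91553 L/mol
T = (54.739)(0.91553)/0.08206 = 610.7 K

T ≈ 610.7 K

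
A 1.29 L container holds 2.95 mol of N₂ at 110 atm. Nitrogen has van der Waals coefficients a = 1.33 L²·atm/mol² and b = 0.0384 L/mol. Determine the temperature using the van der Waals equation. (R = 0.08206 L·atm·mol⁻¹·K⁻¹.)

T = (P + a n²/V²)(V − nb)/(nR)
P + a n²/V² = 110 + (1.33)(2.95)²/(1.29)² = 116.96 atm
V − nb = 1.29 − (2.95)(0.0384) = 1.1767 L
T = (116.96)(1.1767)/((2.95)(0.08206)) = 568.5 K

T ≈ 568.5 K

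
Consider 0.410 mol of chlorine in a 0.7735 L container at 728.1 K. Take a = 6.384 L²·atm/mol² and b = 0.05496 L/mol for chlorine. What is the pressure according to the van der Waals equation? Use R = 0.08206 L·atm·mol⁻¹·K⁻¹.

P = nRT/(V − nb) − a n²/V²
nRT/(V − nb) = (0.410)(0.08206)(728.1)/(0.7735 − 0.410×0.05496) = 24.497/0.75097 = 32.620 atm
a n²/V² = (6.384)(0.410)²/(0.7735)² = 1.7937 atm
P = 32.620 − 1.7937 = 30.83 atm

P ≈ 30.83 atm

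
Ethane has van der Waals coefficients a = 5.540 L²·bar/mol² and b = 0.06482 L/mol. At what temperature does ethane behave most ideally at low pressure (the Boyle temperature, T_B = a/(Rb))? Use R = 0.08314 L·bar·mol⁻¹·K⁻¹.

T_B ≈ 1028 K

For a van der Waals gas the second virial coefficient B₂ = b − a/(RT) vanishes at T_B = a/(Rb).
T_B = 5.540/(0.08314×0.06482) = 5.540/0.0053891 = 1028 K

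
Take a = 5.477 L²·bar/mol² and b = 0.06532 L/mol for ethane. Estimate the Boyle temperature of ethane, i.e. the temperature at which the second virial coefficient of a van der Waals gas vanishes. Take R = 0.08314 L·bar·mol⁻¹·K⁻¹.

For a van der Waals gas the second virial coefficient B₂ = b − a/(RT) vanishes at T_B = a/(Rb).
T_B = 5.477/(0.08314×0.06532) = 5.477/0.0054307 = 1009 K

T_B ≈ 1009 K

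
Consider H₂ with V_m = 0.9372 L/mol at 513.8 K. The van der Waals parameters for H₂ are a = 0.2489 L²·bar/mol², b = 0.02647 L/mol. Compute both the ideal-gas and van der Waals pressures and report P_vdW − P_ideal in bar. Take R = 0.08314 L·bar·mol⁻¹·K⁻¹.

ΔP ≈ 1.041 bar

Ideal: P_ideal = RT/V_m = (0.08314)(513.8)/0.9372 = 45.5797 bar
vdW: P = RT/(V_m − b) − a/V_m² = 42.7173/0.910730 − 0.2489/0.878344 = 46.9045 − 0.283374 = 46.6211 bar
ΔP = 46.6211 − 45.5797 = 1.041 bar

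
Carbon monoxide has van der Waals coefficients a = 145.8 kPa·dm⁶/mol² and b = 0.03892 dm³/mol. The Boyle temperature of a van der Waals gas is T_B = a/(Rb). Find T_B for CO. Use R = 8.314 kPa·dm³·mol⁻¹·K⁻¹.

T_B ≈ 450.6 K

For a van der Waals gas the second virial coefficient B₂ = b − a/(RT) vanishes at T_B = a/(Rb).
T_B = 145.8/(8.314×0.03892) = 145.8/0.32358 = 450.6 K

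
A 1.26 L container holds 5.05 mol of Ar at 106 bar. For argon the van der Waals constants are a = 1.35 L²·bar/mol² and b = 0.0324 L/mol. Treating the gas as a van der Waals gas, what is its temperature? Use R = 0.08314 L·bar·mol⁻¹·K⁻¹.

T ≈ 333.4 K

T = (P + a n²/V²)(V − nb)/(nR)
P + a n²/V² = 106 + (1.35)(5.05)²/(1.26)² = 127.69 bar
V − nb = 1.26 − (5.05)(0.0324) = 1.0964 L
T = (127.69)(1.0964)/((5.05)(0.08314)) = 333.4 K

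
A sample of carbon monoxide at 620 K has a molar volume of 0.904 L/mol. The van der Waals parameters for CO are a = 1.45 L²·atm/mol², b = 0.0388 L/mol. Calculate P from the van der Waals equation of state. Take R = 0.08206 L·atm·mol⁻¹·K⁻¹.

P ≈ 57.03 atm

P = RT/(V_m − b) − a/V_m²
RT/(V_m − b) = (0.08206)(620)/(0.904 − 0.0388) = 50.877/0.86520 = 58.804 atm
a/V_m² = 1.45/(0.904)² = 1.7743 atm
P = 58.804 − 1.7743 = 57.03 atm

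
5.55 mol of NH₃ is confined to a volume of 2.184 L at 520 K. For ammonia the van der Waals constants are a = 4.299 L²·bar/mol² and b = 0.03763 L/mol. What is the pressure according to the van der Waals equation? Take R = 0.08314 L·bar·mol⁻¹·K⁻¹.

P ≈ 93.72 bar

P = nRT/(V − nb) − a n²/V²
nRT/(V − nb) = (5.55)(0.08314)(520)/(2.184 − 5.55×0.03763) = 239.94/1.9752 = 121.48 bar
a n²/V² = (4.299)(5.55)²/(2.184)² = 27.762 bar
P = 121.48 − 27.762 = 93.72 bar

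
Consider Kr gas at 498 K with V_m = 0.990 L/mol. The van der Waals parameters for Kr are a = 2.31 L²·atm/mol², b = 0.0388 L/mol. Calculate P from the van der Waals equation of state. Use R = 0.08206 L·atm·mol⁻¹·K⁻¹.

P = RT/(V_m − b) − a/V_m²
RT/(V_m − b) = (0.08206)(498)/(0.990 − 0.0388) = 40.866/0.95120 = 42.963 atm
a/V_m² = 2.31/(0.990)² = 2.3569 atm
P = 42.963 − 2.3569 = 40.61 atm

P ≈ 40.61 atm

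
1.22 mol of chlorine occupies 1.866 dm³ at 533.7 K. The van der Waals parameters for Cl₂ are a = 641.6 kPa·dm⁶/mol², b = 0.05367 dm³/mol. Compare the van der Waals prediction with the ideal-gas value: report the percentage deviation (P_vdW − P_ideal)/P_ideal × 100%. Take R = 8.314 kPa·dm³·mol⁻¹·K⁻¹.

-5.82 %

Ideal: P_ideal = nRT/V = (1.22)(8.314)(533.7)/1.866 = 2901.05 kPa
vdW: P = nRT/(V − nb) − a n²/V² = 5413.36/1.80052 − 954.957/3.48196 = 3006.55 − 274.258 = 2732.29 kPa
% deviation = (2732.29 − 2901.05)/2901.05 × 100% = -5.82%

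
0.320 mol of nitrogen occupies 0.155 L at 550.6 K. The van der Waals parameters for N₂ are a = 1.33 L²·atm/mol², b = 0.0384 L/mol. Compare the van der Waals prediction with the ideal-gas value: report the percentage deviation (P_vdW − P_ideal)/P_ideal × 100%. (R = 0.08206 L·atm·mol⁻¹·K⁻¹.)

2.53 %

Ideal: P_ideal = nRT/V = (0.320)(0.08206)(550.6)/0.155 = 93.2795 atm
vdW: P = nRT/(V − nb) − a n²/V² = 14.4583/0.142712 − 0.136192/0.0240250 = 101.311 − 5.66876 = 95.642 atm
% deviation = (95.642 − 93.2795)/93.2795 × 100% = 2.53%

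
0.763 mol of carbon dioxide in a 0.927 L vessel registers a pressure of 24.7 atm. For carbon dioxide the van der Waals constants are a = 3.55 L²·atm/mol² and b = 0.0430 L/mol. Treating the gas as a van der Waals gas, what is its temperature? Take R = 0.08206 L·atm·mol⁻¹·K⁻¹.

T = (P + a n²/V²)(V − nb)/(nR)
P + a n²/V² = 24.7 + (3.55)(0.763)²/(0.927)² = 27.105 atm
V − nb = 0.927 − (0.763)(0.0430) = 0.89419 L
T = (27.105)(0.89419)/((0.763)(0.08206)) = 387.1 K

T ≈ 387.1 K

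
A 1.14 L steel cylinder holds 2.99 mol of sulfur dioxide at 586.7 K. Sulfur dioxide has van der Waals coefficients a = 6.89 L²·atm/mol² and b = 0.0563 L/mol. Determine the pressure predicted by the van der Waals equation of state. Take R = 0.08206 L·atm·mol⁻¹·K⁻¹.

P ≈ 100.8 atm

P = nRT/(V − nb) − a n²/V²
nRT/(V − nb) = (2.99)(0.08206)(586.7)/(1.14 − 2.99×0.0563) = 143.95/0.97166 = 148.15 atm
a n²/V² = (6.89)(2.99)²/(1.14)² = 47.397 atm
P = 148.15 − 47.397 = 100.8 atm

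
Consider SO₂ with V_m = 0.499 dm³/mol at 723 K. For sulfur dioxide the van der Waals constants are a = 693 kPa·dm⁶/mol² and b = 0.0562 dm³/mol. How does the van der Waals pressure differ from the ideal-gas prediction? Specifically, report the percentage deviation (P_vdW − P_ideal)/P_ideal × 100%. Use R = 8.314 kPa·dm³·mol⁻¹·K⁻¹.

Ideal: P_ideal = RT/V_m = (8.314)(723)/0.499 = 12046.1 kPa
vdW: P = RT/(V_m − b) − a/V_m² = 6011.02/0.442800 − 693/0.249001 = 13575.0 − 2783.12 = 10791.9 kPa
% deviation = (10791.9 − 12046.1)/12046.1 × 100% = -10.41%

-10.41 %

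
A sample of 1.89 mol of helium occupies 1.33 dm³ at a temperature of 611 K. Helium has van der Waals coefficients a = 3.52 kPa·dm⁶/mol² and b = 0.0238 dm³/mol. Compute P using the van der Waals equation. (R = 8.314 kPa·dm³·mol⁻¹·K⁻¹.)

P ≈ 7464 kPa

P = nRT/(V − nb) − a n²/V²
nRT/(V − nb) = (1.89)(8.314)(611)/(1.33 − 1.89×0.0238) = 9600.9/1.2850 = 7471.5 kPa
a n²/V² = (3.52)(1.89)²/(1.33)² = 7.1083 kPa
P = 7471.5 − 7.1083 = 7464 kPa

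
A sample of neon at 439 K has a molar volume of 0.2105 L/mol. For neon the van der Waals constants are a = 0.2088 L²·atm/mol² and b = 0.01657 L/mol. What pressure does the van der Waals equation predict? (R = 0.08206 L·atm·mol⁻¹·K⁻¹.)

P = RT/(V_m − b) − a/V_m²
RT/(V_m − b) = (0.08206)(439)/(0.2105 − 0.01657) = 36.024/0.19393 = 185.76 atm
a/V_m² = 0.2088/(0.2105)² = 4.7122 atm
P = 185.76 − 4.7122 = 181.0 atm

P ≈ 181.0 atm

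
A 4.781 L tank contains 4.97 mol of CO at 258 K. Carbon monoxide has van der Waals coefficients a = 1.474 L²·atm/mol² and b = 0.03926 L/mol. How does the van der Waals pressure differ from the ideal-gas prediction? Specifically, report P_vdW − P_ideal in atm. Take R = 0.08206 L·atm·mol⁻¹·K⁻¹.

ΔP ≈ -0.656 atm

Ideal: P_ideal = nRT/V = (4.97)(0.08206)(258)/4.781 = 22.0084 atm
vdW: P = nRT/(V − nb) − a n²/V² = 105.222/4.58588 − 36.4091/22.8580 = 22.9448 − 1.59284 = 21.3520 atm
ΔP = 21.3520 − 22.0084 = -0.656 atm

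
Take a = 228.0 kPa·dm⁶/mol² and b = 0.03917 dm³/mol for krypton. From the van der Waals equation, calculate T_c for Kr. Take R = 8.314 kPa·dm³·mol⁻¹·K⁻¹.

T_c ≈ 207.4 K

For a van der Waals gas, T_c = 8a/(27Rb).
T_c = 8×228.0/(27×8.314×0.03917) = 1824.0/8.7928 = 207.4 K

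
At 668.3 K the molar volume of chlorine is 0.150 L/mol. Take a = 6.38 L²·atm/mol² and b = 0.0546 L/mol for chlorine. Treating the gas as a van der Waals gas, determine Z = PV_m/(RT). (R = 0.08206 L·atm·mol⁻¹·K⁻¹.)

Z ≈ 0.7967

P = RT/(V_m − b) − a/V_m² = (0.08206)(668.3)/(0.150 − 0.0546) − 6.38/(0.150)²
  = 54.841/0.095400 − 283.56 = 574.85 − 283.56 = 291.29 atm
Z = PV_m/(RT) = (291.29)(0.150)/((0.08206)(668.3)) = 43.694/54.841 = 0.7967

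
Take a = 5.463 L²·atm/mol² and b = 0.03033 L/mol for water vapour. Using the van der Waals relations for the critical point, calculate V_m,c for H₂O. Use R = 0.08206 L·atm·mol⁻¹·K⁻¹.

V_m,c ≈ 0.09099 L/mol

For a van der Waals gas, V_m,c = 3b.
V_m,c = 3×0.03033 = 0.09099 L/mol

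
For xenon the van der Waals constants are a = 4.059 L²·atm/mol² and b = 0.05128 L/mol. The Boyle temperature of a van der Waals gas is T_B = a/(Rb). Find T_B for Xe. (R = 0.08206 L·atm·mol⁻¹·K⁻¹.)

For a van der Waals gas the second virial coefficient B₂ = b − a/(RT) vanishes at T_B = a/(Rb).
T_B = 4.059/(0.08206×0.05128) = 4.059/0.0042080 = 964.6 K

T_B ≈ 964.6 K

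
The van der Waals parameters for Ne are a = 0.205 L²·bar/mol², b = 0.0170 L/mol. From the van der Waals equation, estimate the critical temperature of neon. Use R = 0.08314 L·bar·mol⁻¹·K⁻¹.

T_c ≈ 42.98 K

For a van der Waals gas, T_c = 8a/(27Rb).
T_c = 8×0.205/(27×0.08314×0.0170) = 1.6400/0.038161 = 42.98 K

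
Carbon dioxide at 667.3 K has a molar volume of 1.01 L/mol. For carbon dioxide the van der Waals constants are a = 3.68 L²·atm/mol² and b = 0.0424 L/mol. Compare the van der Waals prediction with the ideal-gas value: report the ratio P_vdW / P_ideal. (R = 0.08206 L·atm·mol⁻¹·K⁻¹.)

P_vdW / P_ideal ≈ 0.9773

Ideal: P_ideal = RT/V_m = (0.08206)(667.3)/1.01 = 54.2165 atm
vdW: P = RT/(V_m − b) − a/V_m² = 54.7586/0.967600 − 3.68/1.02010 = 56.5922 − 3.60749 = 52.9847 atm
Ratio = 52.9847/54.2165 = 0.9773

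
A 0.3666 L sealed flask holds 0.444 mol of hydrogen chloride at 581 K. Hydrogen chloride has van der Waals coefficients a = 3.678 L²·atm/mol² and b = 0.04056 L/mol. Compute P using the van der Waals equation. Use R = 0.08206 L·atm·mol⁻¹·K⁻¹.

P = nRT/(V − nb) − a n²/V²
nRT/(V − nb) = (0.444)(0.08206)(581)/(0.3666 − 0.444×0.04056) = 21.169/0.34859 = 60.728 atm
a n²/V² = (3.678)(0.444)²/(0.3666)² = 5.3950 atm
P = 60.728 − 5.3950 = 55.33 atm

P ≈ 55.33 atm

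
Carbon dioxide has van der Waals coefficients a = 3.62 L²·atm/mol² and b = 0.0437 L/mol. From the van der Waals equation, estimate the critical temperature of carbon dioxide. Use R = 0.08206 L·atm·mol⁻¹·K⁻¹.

T_c ≈ 299.1 K

For a van der Waals gas, T_c = 8a/(27Rb).
T_c = 8×3.62/(27×0.08206×0.0437) = 28.960/0.096823 = 299.1 K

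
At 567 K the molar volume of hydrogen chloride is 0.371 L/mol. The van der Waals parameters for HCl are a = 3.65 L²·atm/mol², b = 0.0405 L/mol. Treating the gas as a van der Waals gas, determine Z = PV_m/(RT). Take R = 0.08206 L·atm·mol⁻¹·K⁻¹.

P = RT/(V_m − b) − a/V_m² = (0.08206)(567)/(0.371 − 0.0405) − 3.65/(0.371)²
  = 46.528/0.33050 − 26.518 = 140.78 − 26.518 = 114.26 atm
Z = PV_m/(RT) = (114.26)(0.371)/((0.08206)(567)) = 42.390/46.528 = 0.9111

Z ≈ 0.9111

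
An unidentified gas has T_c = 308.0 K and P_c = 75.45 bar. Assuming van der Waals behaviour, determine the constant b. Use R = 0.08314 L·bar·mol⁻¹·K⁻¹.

From T_c = 8a/(27Rb) and P_c = a/(27b²): b = R T_c/(8 P_c).
b = (0.08314)(308.0)/(8×75.45) = 25.607/603.60 = 0.04242 L/mol

b ≈ 0.04242 L/mol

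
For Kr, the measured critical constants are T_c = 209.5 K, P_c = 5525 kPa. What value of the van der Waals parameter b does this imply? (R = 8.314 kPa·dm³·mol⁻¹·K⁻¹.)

b ≈ 0.03941 dm³/mol

From T_c = 8a/(27Rb) and P_c = a/(27b²): b = R T_c/(8 P_c).
b = (8.314)(209.5)/(8×5525) = 1741.8/44200 = 0.03941 dm³/mol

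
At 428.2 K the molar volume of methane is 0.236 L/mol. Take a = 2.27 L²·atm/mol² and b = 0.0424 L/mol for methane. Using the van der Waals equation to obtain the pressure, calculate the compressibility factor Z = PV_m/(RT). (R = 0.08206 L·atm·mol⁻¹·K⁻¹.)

Z ≈ 0.9453

P = RT/(V_m − b) − a/V_m² = (0.08206)(428.2)/(0.236 − 0.0424) − 2.27/(0.236)²
  = 35.138/0.19360 − 40.757 = 181.50 − 40.757 = 140.74 atm
Z = PV_m/(RT) = (140.74)(0.236)/((0.08206)(428.2)) = 33.215/35.138 = 0.9453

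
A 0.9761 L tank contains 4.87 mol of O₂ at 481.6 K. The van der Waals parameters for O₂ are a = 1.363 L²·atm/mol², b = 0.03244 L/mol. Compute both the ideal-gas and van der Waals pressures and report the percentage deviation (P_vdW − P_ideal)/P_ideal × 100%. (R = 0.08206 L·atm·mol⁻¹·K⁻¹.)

Ideal: P_ideal = nRT/V = (4.87)(0.08206)(481.6)/0.9761 = 197.175 atm
vdW: P = nRT/(V − nb) − a n²/V² = 192.463/0.818117 − 32.3261/0.952771 = 235.251 − 33.9285 = 201.323 atm
% deviation = (201.323 − 197.175)/197.175 × 100% = 2.10%

2.10 %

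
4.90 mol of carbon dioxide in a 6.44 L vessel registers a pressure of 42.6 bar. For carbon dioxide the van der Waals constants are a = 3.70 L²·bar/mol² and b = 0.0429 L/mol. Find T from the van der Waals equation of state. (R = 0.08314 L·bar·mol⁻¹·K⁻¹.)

T = (P + a n²/V²)(V − nb)/(nR)
P + a n²/V² = 42.6 + (3.70)(4.90)²/(6.44)² = 44.742 bar
V − nb = 6.44 − (4.90)(0.0429) = 6.2298 L
T = (44.742)(6.2298)/((4.90)(0.08314)) = 684.2 K

T ≈ 684.2 K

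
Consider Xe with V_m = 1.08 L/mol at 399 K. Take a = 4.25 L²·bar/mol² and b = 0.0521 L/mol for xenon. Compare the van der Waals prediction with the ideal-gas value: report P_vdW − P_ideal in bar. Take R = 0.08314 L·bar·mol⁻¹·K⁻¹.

Ideal: P_ideal = RT/V_m = (0.08314)(399)/1.08 = 30.7156 bar
vdW: P = RT/(V_m − b) − a/V_m² = 33.1729/1.02790 − 4.25/1.16640 = 32.2725 − 3.64369 = 28.6288 bar
ΔP = 28.6288 − 30.7156 = -2.087 bar

ΔP ≈ -2.087 bar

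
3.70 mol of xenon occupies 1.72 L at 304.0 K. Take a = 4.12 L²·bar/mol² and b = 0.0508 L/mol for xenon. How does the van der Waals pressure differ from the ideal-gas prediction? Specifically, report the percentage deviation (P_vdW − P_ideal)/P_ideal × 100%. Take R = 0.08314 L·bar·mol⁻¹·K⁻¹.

-22.80 %

Ideal: P_ideal = nRT/V = (3.70)(0.08314)(304.0)/1.72 = 54.3697 bar
vdW: P = nRT/(V − nb) − a n²/V² = 93.5159/1.53204 − 56.4028/2.95840 = 61.0401 − 19.0653 = 41.9748 bar
% deviation = (41.9748 − 54.3697)/54.3697 × 100% = -22.80%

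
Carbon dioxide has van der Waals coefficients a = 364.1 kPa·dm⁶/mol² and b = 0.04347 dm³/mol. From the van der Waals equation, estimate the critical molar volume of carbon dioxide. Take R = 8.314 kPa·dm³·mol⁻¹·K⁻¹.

For a van der Waals gas, V_m,c = 3b.
V_m,c = 3×0.04347 = 0.1304 dm³/mol

V_m,c ≈ 0.1304 dm³/mol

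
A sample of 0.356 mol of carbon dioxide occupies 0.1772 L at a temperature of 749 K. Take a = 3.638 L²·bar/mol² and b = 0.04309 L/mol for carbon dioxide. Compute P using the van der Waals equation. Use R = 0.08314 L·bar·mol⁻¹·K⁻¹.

P = nRT/(V − nb) − a n²/V²
nRT/(V − nb) = (0.356)(0.08314)(749)/(0.1772 − 0.356×0.04309) = 22.169/0.16186 = 136.96 bar
a n²/V² = (3.638)(0.356)²/(0.1772)² = 14.684 bar
P = 136.96 − 14.684 = 122.3 bar

P ≈ 122.3 bar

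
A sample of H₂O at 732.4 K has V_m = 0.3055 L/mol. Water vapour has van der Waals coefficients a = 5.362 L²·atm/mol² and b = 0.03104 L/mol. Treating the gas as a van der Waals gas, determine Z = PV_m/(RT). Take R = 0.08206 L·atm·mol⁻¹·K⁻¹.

Z ≈ 0.8211

P = RT/(V_m − b) − a/V_m² = (0.08206)(732.4)/(0.3055 − 0.03104) − 5.362/(0.3055)²
  = 60.101/0.27446 − 57.452 = 218.98 − 57.452 = 161.53 atm
Z = PV_m/(RT) = (161.53)(0.3055)/((0.08206)(732.4)) = 49.347/60.101 = 0.8211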